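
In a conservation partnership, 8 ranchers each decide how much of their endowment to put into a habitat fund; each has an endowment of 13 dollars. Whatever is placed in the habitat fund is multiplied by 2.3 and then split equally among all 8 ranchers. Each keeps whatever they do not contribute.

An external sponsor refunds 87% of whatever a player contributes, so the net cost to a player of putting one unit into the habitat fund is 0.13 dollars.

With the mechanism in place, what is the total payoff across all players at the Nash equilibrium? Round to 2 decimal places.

329.68 dollars

Under the mechanism each unit contributed yields (2.3/8) / 0.13 = 2.2115 back to its contributor per unit of net cost, which exceeds 1, making full contribution the dominant choice for everyone.
At the Nash equilibrium everyone contributes 13. Group total payoff = 8 × (13 × 0.87 + 2.3 × 13) = 329.68.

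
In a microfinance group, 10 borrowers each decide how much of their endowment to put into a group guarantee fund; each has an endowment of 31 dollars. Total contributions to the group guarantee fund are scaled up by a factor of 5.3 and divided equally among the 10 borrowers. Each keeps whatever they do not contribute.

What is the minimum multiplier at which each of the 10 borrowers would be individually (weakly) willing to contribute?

10

A contributed unit returns (multiplier)/10 to its contributor.
This reaches 1 exactly when the multiplier is 10.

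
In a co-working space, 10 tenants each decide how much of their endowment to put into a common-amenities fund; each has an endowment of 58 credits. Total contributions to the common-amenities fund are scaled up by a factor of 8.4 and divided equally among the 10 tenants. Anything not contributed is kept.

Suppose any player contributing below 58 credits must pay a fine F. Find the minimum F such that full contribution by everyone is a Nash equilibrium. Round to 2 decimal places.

Given the others contribute fully, the best deviation is to contribute 0 (any partial contribution still incurs the fine and gives up units whose private return 0.8400 is below 1).
Deviating from 58 to 0 saves 58 credits but forfeits the deviator's share of the drop in the common-amenities fund: 8.4/10 × 58 = 48.72.
So the deviation gain is 58 − 48.72 = 9.28, and the fine must be at least 9.28 credits to wipe it out.

9.28 credits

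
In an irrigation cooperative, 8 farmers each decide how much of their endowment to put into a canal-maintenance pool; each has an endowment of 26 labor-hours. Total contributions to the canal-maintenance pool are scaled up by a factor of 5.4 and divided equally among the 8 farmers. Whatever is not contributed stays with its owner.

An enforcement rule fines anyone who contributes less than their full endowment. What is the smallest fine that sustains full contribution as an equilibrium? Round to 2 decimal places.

Given the others contribute fully, the best deviation is to contribute 0 (any partial contribution still incurs the fine and gives up units whose private return 0.6750 is below 1).
Deviating from 26 to 0 saves 26 labor-hours but forfeits the deviator's share of the drop in the canal-maintenance pool: 5.4/8 × 26 = 17.55.
So the deviation gain is 26 − 17.55 = 8.45, and the fine must be at least 8.45 labor-hours to wipe it out.

8.45 labor-hours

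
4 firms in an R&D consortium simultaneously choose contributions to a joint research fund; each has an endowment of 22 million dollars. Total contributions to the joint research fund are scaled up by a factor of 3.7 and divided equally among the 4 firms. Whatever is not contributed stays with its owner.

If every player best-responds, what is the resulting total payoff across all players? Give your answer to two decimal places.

Each contributed unit returns 3.7/4 = 0.9250 to its contributor — below 1 — so contributing 0 is dominant for every player. At the Nash equilibrium everyone keeps their 22, and the group total is 4 × 22 = 88.

88.00 million dollars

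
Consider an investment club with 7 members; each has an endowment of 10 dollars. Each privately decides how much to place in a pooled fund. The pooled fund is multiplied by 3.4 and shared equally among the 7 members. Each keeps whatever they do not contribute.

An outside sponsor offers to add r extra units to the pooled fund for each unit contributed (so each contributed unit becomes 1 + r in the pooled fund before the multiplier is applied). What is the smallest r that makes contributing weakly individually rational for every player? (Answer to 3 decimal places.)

With matching at rate r, one contributed unit becomes (1 + r) in the pooled fund and returns 3.4 × (1 + r) / 7 to the contributor.
Setting this equal to 1: 1 + r = 7/3.4 = 2.0588.
So the minimum matching rate is r = 2.0588 − 1 = 1.059.

1.059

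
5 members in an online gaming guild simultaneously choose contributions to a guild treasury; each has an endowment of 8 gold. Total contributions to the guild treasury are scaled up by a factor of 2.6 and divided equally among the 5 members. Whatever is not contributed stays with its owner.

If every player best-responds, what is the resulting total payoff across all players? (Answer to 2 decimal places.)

40.00 gold

Each contributed unit returns 2.6/5 = 0.5200 to its contributor — below 1 — so contributing 0 is dominant for every player. At the Nash equilibrium everyone keeps their 8, and the group total is 5 × 8 = 40.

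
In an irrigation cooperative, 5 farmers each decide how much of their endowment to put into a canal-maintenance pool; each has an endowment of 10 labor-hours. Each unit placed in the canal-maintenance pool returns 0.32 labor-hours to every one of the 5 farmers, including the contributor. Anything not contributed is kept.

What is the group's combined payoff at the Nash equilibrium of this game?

The private return per contributed unit is 0.32 < 1, so contributing 0 is dominant for every player. At the Nash equilibrium everyone keeps their 10, and the group total is 5 × 10 = 50.

50.00 labor-hours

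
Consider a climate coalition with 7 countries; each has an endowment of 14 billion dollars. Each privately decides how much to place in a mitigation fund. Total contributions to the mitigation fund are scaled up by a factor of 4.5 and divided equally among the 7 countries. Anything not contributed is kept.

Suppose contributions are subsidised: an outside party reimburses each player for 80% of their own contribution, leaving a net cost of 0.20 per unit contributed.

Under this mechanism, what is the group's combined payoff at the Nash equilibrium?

Under the mechanism each unit contributed yields (4.5/7) / 0.20 = 3.2143 back to its contributor per unit of net cost, which exceeds 1, making full contribution the dominant choice for everyone.
At the Nash equilibrium everyone contributes 14. Group total payoff = 7 × (14 × 0.80 + 4.5 × 14) = 519.40.

519.40 billion dollars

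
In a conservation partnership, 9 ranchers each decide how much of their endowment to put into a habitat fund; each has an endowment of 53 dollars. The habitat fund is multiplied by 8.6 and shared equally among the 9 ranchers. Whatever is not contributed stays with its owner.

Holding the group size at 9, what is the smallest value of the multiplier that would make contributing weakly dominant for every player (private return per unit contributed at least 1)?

A contributed unit returns (multiplier)/9 to its contributor.
This reaches 1 exactly when the multiplier is 9.

9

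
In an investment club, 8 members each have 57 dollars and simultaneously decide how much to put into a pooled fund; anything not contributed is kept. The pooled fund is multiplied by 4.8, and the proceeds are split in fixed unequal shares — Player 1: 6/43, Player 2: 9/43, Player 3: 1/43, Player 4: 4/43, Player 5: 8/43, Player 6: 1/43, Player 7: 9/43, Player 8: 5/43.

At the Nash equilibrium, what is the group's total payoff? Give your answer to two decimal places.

889.20 dollars

Each unit j contributes comes back to j as 4.8 × (j's share), so j prefers to contribute only if that share exceeds 1/4.8 = 0.2083; otherwise keeping the unit dominates.
Player 2 and Player 7 are above the threshold, contributing 57 each; the remaining 6 contribute 0. Total contributed: 114.
The pooled fund pays out 4.8 × 114 = 547.20 in total (split across the unequal shares, but the aggregate is all that matters for the group sum).
The 6 free-riders keep 57 each, adding 342. Group total = 342 + 547.20 = 889.20.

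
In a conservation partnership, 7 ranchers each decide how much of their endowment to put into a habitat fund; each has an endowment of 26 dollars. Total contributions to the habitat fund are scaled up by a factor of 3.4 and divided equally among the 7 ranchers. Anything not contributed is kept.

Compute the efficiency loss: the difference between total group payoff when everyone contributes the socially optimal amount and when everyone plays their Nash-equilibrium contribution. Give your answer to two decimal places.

436.80 dollars

Each contributed unit returns 3.4/7 = 0.4857 to its contributor — below 1 — so contributing 0 is dominant for every player. At the Nash equilibrium everyone keeps their 26, and the group total is 7 × 26 = 182.
Each contributed unit returns 3.400 to the group as a whole (0.4857 to each of 7 players), which exceeds 1, so the social optimum is full contribution: group total = 3.400 × 182 = 618.80.
Efficiency loss = 618.80 − 182 = 436.80.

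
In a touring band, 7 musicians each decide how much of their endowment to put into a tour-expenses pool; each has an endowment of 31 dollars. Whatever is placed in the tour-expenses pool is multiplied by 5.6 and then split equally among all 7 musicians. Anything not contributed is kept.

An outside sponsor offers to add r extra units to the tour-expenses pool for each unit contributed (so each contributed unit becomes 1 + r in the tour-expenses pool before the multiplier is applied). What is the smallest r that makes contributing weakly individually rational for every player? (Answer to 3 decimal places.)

0.250

With matching at rate r, one contributed unit becomes (1 + r) in the tour-expenses pool and returns 5.6 × (1 + r) / 7 to the contributor.
Setting this equal to 1: 1 + r = 7/5.6 = 1.2500.
So the minimum matching rate is r = 1.2500 − 1 = 0.250.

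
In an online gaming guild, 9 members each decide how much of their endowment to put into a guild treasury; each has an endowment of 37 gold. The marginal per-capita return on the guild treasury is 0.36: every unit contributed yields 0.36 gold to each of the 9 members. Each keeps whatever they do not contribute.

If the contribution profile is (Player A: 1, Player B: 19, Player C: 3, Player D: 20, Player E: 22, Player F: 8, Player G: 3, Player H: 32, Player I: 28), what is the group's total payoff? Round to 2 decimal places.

637.64 gold

Total contributed: 1 + 19 + 3 + 20 + 22 + 8 + 3 + 32 + 28 = 136; total kept: 9 × 37 − 136 = 197.
The guild treasury pays out 0.36 × 9 × 136 = 440.64 in aggregate.
Group total = 197 + 440.64 = 637.64.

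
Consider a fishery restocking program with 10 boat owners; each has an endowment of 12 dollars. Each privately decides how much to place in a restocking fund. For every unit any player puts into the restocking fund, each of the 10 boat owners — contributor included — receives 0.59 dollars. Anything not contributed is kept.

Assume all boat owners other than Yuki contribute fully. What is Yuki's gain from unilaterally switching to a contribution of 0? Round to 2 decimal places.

Switching from a contribution of 12 to 0 lets Yuki keep an extra 12 dollars, but lowers the restocking fund by 12, which costs Yuki their own share of that drop: 0.59 × 12 = 7.08.
Net gain = 12 − 7.08 = 4.92. The private return per contributed unit (0.59) is below 1, so free-riding is indeed the best response regardless of what the others do.

4.92 dollars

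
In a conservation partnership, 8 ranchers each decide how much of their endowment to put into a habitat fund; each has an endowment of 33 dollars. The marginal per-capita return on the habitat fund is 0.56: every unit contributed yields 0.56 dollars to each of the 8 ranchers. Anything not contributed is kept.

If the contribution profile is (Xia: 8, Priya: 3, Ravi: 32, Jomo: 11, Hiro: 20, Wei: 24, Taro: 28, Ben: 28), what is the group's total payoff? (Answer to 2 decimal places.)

Total contributed: 8 + 3 + 32 + 11 + 20 + 24 + 28 + 28 = 154; total kept: 8 × 33 − 154 = 110.
The habitat fund pays out 0.56 × 8 × 154 = 689.92 in aggregate.
Group total = 110 + 689.92 = 799.92.

799.92 dollars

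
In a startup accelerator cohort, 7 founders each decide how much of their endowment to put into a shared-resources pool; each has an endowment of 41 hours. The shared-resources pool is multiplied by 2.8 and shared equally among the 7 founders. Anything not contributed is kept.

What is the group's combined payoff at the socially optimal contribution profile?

803.60 hours

Each contributed unit returns 2.800 to the group as a whole (0.4000 to each of 7 players), which exceeds 1, so the social optimum is full contribution: group total = 2.800 × 287 = 803.60.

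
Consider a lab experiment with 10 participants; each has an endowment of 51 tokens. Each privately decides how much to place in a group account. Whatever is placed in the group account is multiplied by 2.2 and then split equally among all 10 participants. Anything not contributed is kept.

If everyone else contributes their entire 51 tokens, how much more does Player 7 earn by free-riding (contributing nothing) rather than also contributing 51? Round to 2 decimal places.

39.78 tokens

Switching from a contribution of 51 to 0 lets Player 7 keep an extra 51 tokens, but lowers the group account by 51, which costs Player 7 their own share of that drop: 2.2/10 × 51 = 11.22.
Net gain = 51 − 11.22 = 39.78. The private return per contributed unit (0.2200) is below 1, so free-riding is indeed the best response regardless of what the others do.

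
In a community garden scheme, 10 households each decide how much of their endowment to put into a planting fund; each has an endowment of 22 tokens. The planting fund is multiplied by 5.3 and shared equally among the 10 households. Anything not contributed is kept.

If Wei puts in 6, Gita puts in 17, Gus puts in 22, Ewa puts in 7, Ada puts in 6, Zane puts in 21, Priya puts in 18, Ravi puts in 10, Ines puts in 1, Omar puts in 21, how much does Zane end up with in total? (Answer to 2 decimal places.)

69.37 tokens

Total contributed: 6 + 17 + 22 + 7 + 6 + 21 + 18 + 10 + 1 + 21 = 129.
Each receives 5.3 × 129 / 10 = 68.37 from the planting fund.
Zane keeps 22 − 21 = 1, so Zane's payoff is 1 + 68.37 = 69.37.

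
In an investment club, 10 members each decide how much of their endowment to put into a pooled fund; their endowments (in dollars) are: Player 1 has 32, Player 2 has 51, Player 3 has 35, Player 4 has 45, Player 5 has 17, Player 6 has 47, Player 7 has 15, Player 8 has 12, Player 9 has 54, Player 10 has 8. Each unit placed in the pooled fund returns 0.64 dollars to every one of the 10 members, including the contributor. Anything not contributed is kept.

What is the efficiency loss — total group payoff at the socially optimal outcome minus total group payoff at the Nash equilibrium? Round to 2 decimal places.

1706.40 dollars

The private return per contributed unit is 0.64 < 1 for everyone, so the Nash equilibrium is zero contribution and the group total is Σ E_j = 32 + 51 + 35 + 45 + 17 + 47 + 15 + 12 + 54 + 8 = 316.
Each contributed unit returns 6.400 to the group, so the social optimum is full contribution by everyone: group total = 6.400 × 316 = 2022.40.
Efficiency loss = (6.400 − 1) × 316 = 1706.40.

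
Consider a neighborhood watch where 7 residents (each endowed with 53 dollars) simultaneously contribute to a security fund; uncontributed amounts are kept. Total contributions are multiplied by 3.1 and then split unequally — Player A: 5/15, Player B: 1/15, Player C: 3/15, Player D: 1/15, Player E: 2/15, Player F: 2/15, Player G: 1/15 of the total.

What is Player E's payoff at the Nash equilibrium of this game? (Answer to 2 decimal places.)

Player j's private return per contributed unit is 3.1 × (j's share). Contributing is weakly dominant for j when that share is at least 1/3.1 = 0.3226, and contributing 0 is dominant otherwise.
Player A alone (share 5/15) is above the threshold, contributing 53; the remaining 6 contribute 0. Total contributed: 53.
Player E keeps 53 and receives 3.1 × 53 × 2/15 = 21.91 from the security fund, for a payoff of 74.91.

74.91 dollars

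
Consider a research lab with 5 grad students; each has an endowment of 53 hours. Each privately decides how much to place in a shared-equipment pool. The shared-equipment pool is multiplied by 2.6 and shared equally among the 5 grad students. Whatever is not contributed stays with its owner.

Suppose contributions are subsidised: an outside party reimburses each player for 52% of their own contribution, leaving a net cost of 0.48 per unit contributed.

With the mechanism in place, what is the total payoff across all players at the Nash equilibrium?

826.80 hours

With the mechanism, a contributed unit returns (2.6/5) / 0.48 = 1.0833 per unit of net cost to the contributor — now above 1 — so contributing fully is weakly dominant for every player.
At the Nash equilibrium everyone contributes 53. Group total payoff = 5 × (53 × 0.52 + 2.6 × 53) = 826.80.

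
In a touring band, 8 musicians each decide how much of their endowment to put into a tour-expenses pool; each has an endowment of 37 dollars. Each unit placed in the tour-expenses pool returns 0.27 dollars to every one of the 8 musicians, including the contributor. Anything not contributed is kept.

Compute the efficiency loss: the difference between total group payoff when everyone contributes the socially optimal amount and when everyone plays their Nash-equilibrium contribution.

The private return per contributed unit is 0.27 < 1, so contributing 0 is dominant for every player. At the Nash equilibrium everyone keeps their 37, and the group total is 8 × 37 = 296.
Each contributed unit returns 2.160 to the group as a whole (0.27 to each of 8 players), which exceeds 1, so the social optimum is full contribution: group total = 2.160 × 296 = 639.36.
Efficiency loss = 639.36 − 296 = 343.36.

343.36 dollars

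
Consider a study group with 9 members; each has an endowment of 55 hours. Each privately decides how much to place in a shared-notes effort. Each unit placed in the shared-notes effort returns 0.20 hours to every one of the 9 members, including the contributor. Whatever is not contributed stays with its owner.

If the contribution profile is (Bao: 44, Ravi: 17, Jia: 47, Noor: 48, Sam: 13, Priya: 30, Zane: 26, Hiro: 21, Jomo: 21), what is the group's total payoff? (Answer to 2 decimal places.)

708.60 hours

Total contributed: 44 + 17 + 47 + 48 + 13 + 30 + 26 + 21 + 21 = 267; total kept: 9 × 55 − 267 = 228.
The shared-notes effort pays out 0.20 × 9 × 267 = 480.60 in aggregate.
Group total = 228 + 480.60 = 708.60.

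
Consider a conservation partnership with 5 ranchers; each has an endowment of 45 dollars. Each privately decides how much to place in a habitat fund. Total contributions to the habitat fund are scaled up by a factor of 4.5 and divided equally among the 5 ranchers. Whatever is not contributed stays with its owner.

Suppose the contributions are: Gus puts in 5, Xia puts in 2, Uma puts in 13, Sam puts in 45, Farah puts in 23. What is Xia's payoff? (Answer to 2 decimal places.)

122.20 dollars

Total contributed: 5 + 2 + 13 + 45 + 23 = 88.
Each receives 4.5 × 88 / 5 = 79.20 from the habitat fund.
Xia keeps 45 − 2 = 43, so Xia's payoff is 43 + 79.20 = 122.20.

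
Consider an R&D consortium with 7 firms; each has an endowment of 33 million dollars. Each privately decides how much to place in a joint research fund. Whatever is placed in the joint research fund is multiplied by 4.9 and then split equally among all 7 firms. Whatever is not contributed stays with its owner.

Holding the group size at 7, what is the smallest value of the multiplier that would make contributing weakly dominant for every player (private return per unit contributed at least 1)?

7

A contributed unit returns (multiplier)/7 to its contributor.
This reaches 1 exactly when the multiplier is 7.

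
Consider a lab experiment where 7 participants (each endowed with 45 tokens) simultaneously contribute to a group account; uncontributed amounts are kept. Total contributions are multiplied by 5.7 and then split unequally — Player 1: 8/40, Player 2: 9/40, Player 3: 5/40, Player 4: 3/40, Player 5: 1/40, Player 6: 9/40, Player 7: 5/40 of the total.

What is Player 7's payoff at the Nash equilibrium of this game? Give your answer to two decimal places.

141.19 tokens

For player j, contributing a unit is worthwhile iff 5.7 × (j's share) ≥ 1, i.e. iff j's share is at least 0.1754.
Player 1, Player 2 and Player 6 clear that bar, contributing 45 each; the remaining 4 contribute 0. Total contributed: 135.
Player 7 keeps 45 and receives 5.7 × 135 × 5/40 = 96.19 from the group account, for a payoff of 141.19.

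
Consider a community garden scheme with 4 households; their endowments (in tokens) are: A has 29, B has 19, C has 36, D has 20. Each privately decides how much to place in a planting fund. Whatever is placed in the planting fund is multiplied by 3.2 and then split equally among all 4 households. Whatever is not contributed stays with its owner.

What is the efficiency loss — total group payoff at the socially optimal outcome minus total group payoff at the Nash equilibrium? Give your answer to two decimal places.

228.80 tokens

The private return per contributed unit is 3.2/4 = 0.8000 < 1 for every player regardless of endowment, so the Nash equilibrium is zero contribution and the group total is Σ E_j = 29 + 19 + 36 + 20 = 104.
Each contributed unit returns 3.200 to the group, so the social optimum is full contribution by everyone: group total = 3.200 × 104 = 332.80.
Efficiency loss = (3.200 − 1) × 104 = 228.80.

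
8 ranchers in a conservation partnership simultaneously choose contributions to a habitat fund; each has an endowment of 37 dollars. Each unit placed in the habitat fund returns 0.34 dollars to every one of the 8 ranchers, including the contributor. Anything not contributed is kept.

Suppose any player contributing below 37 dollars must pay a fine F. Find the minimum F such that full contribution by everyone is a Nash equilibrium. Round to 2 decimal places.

Given the others contribute fully, the best deviation is to contribute 0 (any partial contribution still incurs the fine and gives up units whose private return 0.34 is below 1).
Deviating from 37 to 0 saves 37 dollars but forfeits the deviator's share of the drop in the habitat fund: 0.34 × 37 = 12.58.
So the deviation gain is 37 − 12.58 = 24.42, and the fine must be at least 24.42 dollars to wipe it out.

24.42 dollars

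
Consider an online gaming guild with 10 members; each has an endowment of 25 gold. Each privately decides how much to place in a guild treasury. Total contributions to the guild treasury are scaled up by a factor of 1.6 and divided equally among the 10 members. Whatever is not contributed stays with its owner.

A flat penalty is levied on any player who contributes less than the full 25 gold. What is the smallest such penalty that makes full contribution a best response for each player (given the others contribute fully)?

Given the others contribute fully, the best deviation is to contribute 0 (any partial contribution still incurs the fine and gives up units whose private return 0.1600 is below 1).
Deviating from 25 to 0 saves 25 gold but forfeits the deviator's share of the drop in the guild treasury: 1.6/10 × 25 = 4.00.
So the deviation gain is 25 − 4.00 = 21.00, and the fine must be at least 21.00 gold to wipe it out.

21.00 gold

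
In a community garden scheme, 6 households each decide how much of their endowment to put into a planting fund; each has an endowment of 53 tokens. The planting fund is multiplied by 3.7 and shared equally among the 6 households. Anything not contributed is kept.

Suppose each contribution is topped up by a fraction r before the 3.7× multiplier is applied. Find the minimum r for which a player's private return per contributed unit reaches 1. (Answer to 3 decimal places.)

With matching at rate r, one contributed unit becomes (1 + r) in the planting fund and returns 3.7 × (1 + r) / 6 to the contributor.
Setting this equal to 1: 1 + r = 6/3.7 = 1.6216.
So the minimum matching rate is r = 1.6216 − 1 = 0.622.

0.622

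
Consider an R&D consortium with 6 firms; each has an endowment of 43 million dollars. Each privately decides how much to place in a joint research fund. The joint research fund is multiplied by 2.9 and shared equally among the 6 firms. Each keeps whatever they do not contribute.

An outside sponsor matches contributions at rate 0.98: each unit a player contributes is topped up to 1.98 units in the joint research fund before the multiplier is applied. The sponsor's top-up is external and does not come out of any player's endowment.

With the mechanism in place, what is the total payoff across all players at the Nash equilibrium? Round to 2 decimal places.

258.00 million dollars

The effective private return is 2.9 × 1.98 / 6 = 0.9570, which is still under 1, so the mechanism doesn't change anyone's dominant strategy: zero contribution.
At the Nash equilibrium no one contributes; group total payoff = 6 × 43 = 258.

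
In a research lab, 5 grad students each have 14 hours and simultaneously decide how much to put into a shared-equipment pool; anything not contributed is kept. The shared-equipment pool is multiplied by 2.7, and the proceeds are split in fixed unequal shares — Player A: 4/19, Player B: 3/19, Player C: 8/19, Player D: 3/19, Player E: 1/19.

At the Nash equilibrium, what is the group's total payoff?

Each unit j contributes comes back to j as 2.7 × (j's share), so j prefers to contribute only if that share exceeds 1/2.7 = 0.3704; otherwise keeping the unit dominates.
Player C alone (share 8/19) is above the threshold, contributing 14; the remaining 4 contribute 0. Total contributed: 14.
The shared-equipment pool pays out 2.7 × 14 = 37.80 in total (split across the unequal shares, but the aggregate is all that matters for the group sum).
The 4 free-riders keep 14 each, adding 56. Group total = 56 + 37.80 = 93.80.

93.80 hours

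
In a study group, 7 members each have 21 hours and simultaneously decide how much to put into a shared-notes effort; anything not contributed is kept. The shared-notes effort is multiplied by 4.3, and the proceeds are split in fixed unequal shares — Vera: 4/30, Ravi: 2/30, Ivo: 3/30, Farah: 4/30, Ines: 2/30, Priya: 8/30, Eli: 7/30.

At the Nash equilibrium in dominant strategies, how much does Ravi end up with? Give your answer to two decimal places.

33.04 hours

A player with share s gets back 4.3·s per unit contributed, so full contribution is dominant for anyone with s > 1/4.3 = 0.2326 and zero contribution is dominant for anyone below.
The shares above 0.2326 belong to Priya and Eli, contributing 21 each; the remaining 5 contribute 0. Total contributed: 42.
Ravi keeps 21 and receives 4.3 × 42 × 2/30 = 12.04 from the shared-notes effort, for a payoff of 33.04.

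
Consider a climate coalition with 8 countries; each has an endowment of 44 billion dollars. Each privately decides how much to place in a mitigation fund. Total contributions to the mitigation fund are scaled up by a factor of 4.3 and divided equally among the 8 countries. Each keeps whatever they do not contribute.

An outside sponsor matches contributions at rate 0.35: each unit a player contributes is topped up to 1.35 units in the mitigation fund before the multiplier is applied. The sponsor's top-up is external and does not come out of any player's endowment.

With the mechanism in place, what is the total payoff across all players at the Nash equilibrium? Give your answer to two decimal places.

352.00 billion dollars

Even with the mechanism, each unit contributed returns only 4.3 × 1.35 / 8 = 0.7256 per unit of net cost, so contributing nothing is still dominant.
Everyone keeps their endowment and the group total is 8 × 44 = 352.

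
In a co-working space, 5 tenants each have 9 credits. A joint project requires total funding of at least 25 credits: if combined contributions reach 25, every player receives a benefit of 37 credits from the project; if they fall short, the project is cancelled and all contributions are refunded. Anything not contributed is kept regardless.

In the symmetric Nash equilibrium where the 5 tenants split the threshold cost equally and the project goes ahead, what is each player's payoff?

Equal share of the threshold: 25/5 = 5.
At this profile no one gains by cutting their contribution: any cut drops the total below 25, the project is cancelled, contributions are refunded, and the deviator ends with 9, which is less than 9 − 5 + 37 = 41. Contributing more than 5 just wastes the excess. So contributing exactly 5 is a best response.
Each player's payoff: 9 − 5 + 37 = 41.

41 credits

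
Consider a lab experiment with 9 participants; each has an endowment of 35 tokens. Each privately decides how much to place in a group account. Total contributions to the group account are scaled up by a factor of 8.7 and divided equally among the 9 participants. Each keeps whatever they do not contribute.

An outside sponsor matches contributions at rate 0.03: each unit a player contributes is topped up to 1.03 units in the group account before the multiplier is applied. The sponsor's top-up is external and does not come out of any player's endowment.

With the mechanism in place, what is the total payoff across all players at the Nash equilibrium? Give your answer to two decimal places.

The effective private return is 8.7 × 1.03 / 9 = 0.9957, which is still under 1, so the mechanism doesn't change anyone's dominant strategy: zero contribution.
Everyone keeps their endowment and the group total is 9 × 35 = 315.

315.00 tokens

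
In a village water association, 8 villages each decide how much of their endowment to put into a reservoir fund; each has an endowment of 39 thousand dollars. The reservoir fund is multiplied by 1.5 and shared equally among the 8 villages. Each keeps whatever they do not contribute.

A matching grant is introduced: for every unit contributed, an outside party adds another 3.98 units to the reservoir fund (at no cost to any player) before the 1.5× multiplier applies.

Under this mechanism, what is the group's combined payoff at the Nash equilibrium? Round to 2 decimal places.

312.00 thousand dollars

Even with the mechanism, each unit contributed returns only 1.5 × 4.98 / 8 = 0.9338 per unit of net cost, so contributing nothing is still dominant.
Everyone keeps their endowment and the group total is 8 × 39 = 312.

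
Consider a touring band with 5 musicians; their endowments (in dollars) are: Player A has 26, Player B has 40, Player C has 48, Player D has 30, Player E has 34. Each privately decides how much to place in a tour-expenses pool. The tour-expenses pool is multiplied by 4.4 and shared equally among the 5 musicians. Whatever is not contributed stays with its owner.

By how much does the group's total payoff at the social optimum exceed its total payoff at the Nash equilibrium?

605.20 dollars

The private return per contributed unit is 4.4/5 = 0.8800 < 1 for every player regardless of endowment, so the Nash equilibrium is zero contribution and the group total is Σ E_j = 26 + 40 + 48 + 30 + 34 = 178.
Each contributed unit returns 4.400 to the group, so the social optimum is full contribution by everyone: group total = 4.400 × 178 = 783.20.
Efficiency loss = (4.400 − 1) × 178 = 605.20.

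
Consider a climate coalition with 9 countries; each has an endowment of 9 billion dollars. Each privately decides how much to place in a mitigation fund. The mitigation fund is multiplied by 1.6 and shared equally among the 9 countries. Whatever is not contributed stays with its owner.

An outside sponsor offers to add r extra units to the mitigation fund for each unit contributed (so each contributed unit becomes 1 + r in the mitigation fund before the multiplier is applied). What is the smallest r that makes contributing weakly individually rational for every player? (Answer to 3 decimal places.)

4.625

With matching at rate r, one contributed unit becomes (1 + r) in the mitigation fund and returns 1.6 × (1 + r) / 9 to the contributor.
Setting this equal to 1: 1 + r = 9/1.6 = 5.6250.
So the minimum matching rate is r = 5.6250 − 1 = 4.625.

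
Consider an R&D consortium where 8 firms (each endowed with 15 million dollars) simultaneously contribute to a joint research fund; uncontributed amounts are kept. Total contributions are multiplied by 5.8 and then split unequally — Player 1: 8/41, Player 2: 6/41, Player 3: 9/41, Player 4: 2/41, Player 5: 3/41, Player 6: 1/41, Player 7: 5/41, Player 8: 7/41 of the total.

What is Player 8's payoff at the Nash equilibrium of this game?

For player j, contributing a unit is worthwhile iff 5.8 × (j's share) ≥ 1, i.e. iff j's share is at least 0.1724.
The shares above 0.1724 belong to Player 1 and Player 3, contributing 15 each; the remaining 6 contribute 0. Total contributed: 30.
Player 8 keeps 15 and receives 5.8 × 30 × 7/41 = 29.71 from the joint research fund, for a payoff of 44.71.

44.71 million dollars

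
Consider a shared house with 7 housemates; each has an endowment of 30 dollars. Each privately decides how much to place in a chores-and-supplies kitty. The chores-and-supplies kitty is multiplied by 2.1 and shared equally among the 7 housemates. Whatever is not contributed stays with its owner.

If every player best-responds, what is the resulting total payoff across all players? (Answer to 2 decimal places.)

210.00 dollars

Each contributed unit returns 2.1/7 = 0.3000 to its contributor — below 1 — so contributing 0 is dominant for every player. At the Nash equilibrium everyone keeps their 30, and the group total is 7 × 30 = 210.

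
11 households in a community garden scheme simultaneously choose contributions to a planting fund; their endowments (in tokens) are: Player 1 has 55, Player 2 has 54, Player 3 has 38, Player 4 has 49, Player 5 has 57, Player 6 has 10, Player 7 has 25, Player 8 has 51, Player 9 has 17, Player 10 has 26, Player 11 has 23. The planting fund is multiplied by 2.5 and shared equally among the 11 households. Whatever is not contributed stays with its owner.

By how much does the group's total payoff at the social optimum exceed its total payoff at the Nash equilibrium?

The private return per contributed unit is 2.5/11 = 0.2273 < 1 for every player regardless of endowment, so the Nash equilibrium is zero contribution and the group total is Σ E_j = 55 + 54 + 38 + 49 + 57 + 10 + 25 + 51 + 17 + 26 + 23 = 405.
Each contributed unit returns 2.500 to the group, so the social optimum is full contribution by everyone: group total = 2.500 × 405 = 1012.50.
Efficiency loss = (2.500 − 1) × 405 = 607.50.

607.50 tokens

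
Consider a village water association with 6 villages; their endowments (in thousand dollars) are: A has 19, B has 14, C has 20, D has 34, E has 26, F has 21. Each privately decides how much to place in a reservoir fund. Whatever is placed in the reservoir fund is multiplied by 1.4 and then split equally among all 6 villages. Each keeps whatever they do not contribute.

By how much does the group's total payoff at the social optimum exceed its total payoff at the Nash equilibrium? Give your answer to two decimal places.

The private return per contributed unit is 1.4/6 = 0.2333 < 1 for every player regardless of endowment, so the Nash equilibrium is zero contribution and the group total is Σ E_j = 19 + 14 + 20 + 34 + 26 + 21 = 134.
Each contributed unit returns 1.400 to the group, so the social optimum is full contribution by everyone: group total = 1.400 × 134 = 187.60.
Efficiency loss = (1.400 − 1) × 134 = 53.60.

53.60 thousand dollars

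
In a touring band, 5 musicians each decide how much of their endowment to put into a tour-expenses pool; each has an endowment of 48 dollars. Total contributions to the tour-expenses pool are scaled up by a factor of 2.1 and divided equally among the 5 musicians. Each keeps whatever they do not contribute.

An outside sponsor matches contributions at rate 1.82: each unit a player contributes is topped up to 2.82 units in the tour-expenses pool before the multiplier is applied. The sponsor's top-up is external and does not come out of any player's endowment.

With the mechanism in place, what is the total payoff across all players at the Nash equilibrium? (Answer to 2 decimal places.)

The effective private return per unit is now 2.1 × 2.82 / 5 = 1.1844 > 1, so every player's dominant strategy flips to full contribution.
At the Nash equilibrium everyone contributes 48. Group total payoff = 2.1 × 2.82 × 240 = 1421.28.

1421.28 dollars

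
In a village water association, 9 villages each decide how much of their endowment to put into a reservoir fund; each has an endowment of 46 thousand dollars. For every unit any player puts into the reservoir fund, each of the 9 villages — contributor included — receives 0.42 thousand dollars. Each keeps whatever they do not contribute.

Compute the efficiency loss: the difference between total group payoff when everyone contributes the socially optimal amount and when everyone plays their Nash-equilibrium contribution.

1150.92 thousand dollars

The private return per contributed unit is 0.42 < 1, so contributing 0 is dominant for every player. At the Nash equilibrium everyone keeps their 46, and the group total is 9 × 46 = 414.
Each contributed unit returns 3.780 to the group as a whole (0.42 to each of 9 players), which exceeds 1, so the social optimum is full contribution: group total = 3.780 × 414 = 1564.92.
Efficiency loss = 1564.92 − 414 = 1150.92.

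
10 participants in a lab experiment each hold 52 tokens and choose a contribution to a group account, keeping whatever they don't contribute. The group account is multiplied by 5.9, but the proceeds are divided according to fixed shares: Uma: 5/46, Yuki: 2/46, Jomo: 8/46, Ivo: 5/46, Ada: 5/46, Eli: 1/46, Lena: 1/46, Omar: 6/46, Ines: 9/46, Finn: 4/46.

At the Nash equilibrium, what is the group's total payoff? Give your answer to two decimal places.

1029.60 tokens

Each unit j contributes comes back to j as 5.9 × (j's share), so j prefers to contribute only if that share exceeds 1/5.9 = 0.1695; otherwise keeping the unit dominates.
The shares above 0.1695 belong to Jomo and Ines, contributing 52 each; the remaining 8 contribute 0. Total contributed: 104.
The group account pays out 5.9 × 104 = 613.60 in total (split across the unequal shares, but the aggregate is all that matters for the group sum).
The 8 free-riders keep 52 each, adding 416. Group total = 416 + 613.60 = 1029.60.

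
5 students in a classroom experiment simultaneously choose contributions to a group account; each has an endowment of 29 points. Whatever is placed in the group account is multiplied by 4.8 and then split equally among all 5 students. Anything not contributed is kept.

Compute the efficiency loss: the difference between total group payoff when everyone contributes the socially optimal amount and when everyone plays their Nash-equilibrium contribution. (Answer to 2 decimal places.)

551.00 points

Each contributed unit returns 4.8/5 = 0.9600 to its contributor — below 1 — so contributing 0 is dominant for every player. At the Nash equilibrium everyone keeps their 29, and the group total is 5 × 29 = 145.
Each contributed unit returns 4.800 to the group as a whole (0.9600 to each of 5 players), which exceeds 1, so the social optimum is full contribution: group total = 4.800 × 145 = 696.00.
Efficiency loss = 696.00 − 145 = 551.00.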